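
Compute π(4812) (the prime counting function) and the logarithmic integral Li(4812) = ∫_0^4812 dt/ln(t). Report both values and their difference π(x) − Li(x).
π(4812) = 647;  Li(4812) ≈ 662.16;  π(x) − Li(x) ≈ -15.16.

Direct count of primes ≤ 4812 gives π(4812) = 647. Numerical evaluation of the logarithmic integral gives Li(4812) ≈ 662.16. The difference π(x) − Li(x) ≈ -15.16 is typically negative for small/moderate x (Li(x) overestimates), though Littlewood's theorem shows this sign changes infinitely often.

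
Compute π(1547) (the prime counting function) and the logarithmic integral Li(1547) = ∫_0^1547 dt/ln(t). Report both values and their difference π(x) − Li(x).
π(1547) = 243;  Li(1547) ≈ 254.23;  π(x) − Li(x) ≈ -11.23.

Direct count of primes ≤ 1547 gives π(1547) = 243. Numerical evaluation of the logarithmic integral gives Li(1547) ≈ 254.23. The difference π(x) − Li(x) ≈ -11.23 is typically negative for small/moderate x (Li(x) overestimates), though Littlewood's theorem shows this sign changes infinitely often.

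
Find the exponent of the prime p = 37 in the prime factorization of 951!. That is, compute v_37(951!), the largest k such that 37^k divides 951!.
v_37(951!) = 25

Legendre's formula: v_p(n!) = Σ_{k ≥ 1} ⌊n / p^k⌋. For p = 37, n = 951, the terms are:
  ⌊951/37^1⌋ = ⌊951/37⌋ = 25
(the next term ⌊951/37^2⌋ = 0, terminating the sum). Summing: v_37(951!) = 25 = 25.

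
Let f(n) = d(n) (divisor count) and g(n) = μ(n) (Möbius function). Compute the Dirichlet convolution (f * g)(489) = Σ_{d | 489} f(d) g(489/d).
(d * μ)(489) = 1

Divisors of 489: [1, 3, 163, 489]. For each d | 489:
  d = 1: d(1) · μ(489/1) = 1 · 1 = 1
  d = 3: d(3) · μ(489/3) = 2 · -1 = -2
  d = 163: d(163) · μ(489/163) = 2 · -1 = -2
  d = 489: d(489) · μ(489/489) = 4 · 1 = 4
Summing: (d * μ)(489) = 1 + -2 + -2 + 4 = 1.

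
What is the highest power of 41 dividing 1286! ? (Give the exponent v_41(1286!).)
v_41(1286!) = 31

Legendre's formula: v_p(n!) = Σ_{k ≥ 1} ⌊n / p^k⌋. For p = 41, n = 1286, the terms are:
  ⌊1286/41^1⌋ = ⌊1286/41⌋ = 31
(the next term ⌊1286/41^2⌋ = 0, terminating the sum). Summing: v_41(1286!) = 31 = 31.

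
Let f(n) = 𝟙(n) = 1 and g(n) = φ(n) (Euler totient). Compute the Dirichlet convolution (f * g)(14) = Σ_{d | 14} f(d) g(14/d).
(𝟙 * φ)(14) = 14

Divisors of 14: [1, 2, 7, 14]. For each d | 14:
  d = 1: 𝟙(1) · φ(14/1) = 1 · 6 = 6
  d = 2: 𝟙(2) · φ(14/2) = 1 · 6 = 6
  d = 7: 𝟙(7) · φ(14/7) = 1 · 1 = 1
  d = 14: 𝟙(14) · φ(14/14) = 1 · 1 = 1
Summing: (𝟙 * φ)(14) = 6 + 6 + 1 + 1 = 14.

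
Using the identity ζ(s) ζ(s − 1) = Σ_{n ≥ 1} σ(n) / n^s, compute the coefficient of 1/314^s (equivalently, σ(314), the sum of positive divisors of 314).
σ(314) = 474

In the product (Σ m^0/m^s)(Σ k / k^s) = Σ (Σ_{d | n} d) / n^s, the coefficient of 1/n^s is σ(n) = Σ_{d | n} d. For n = 314, divisors are [1, 2, 157, 314]; summing: σ(314) = 474.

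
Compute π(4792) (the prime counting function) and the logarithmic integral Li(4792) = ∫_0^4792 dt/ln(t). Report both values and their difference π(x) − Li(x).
π(4792) = 644;  Li(4792) ≈ 659.80;  π(x) − Li(x) ≈ -15.80.

Direct count of primes ≤ 4792 gives π(4792) = 644. Numerical evaluation of the logarithmic integral gives Li(4792) ≈ 659.80. The difference π(x) − Li(x) ≈ -15.80 is typically negative for small/moderate x (Li(x) overestimates), though Littlewood's theorem shows this sign changes infinitely often.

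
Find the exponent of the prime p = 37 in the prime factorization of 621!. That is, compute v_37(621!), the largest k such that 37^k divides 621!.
v_37(621!) = 16

Legendre's formula: v_p(n!) = Σ_{k ≥ 1} ⌊n / p^k⌋. For p = 37, n = 621, the terms are:
  ⌊621/37^1⌋ = ⌊621/37⌋ = 16
(the next term ⌊621/37^2⌋ = 0, terminating the sum). Summing: v_37(621!) = 16 = 16.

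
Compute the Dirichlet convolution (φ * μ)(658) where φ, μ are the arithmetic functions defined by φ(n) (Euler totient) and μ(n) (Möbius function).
(φ * μ)(658) = 0

Divisors of 658: [1, 2, 7, 14, 47, 94, 329, 658]. For each d | 658:
  d = 1: φ(1) · μ(658/1) = 1 · -1 = -1
  d = 2: φ(2) · μ(658/2) = 1 · 1 = 1
  d = 7: φ(7) · μ(658/7) = 6 · 1 = 6
  d = 14: φ(14) · μ(658/14) = 6 · -1 = -6
  d = 47: φ(47) · μ(658/47) = 46 · 1 = 46
  d = 94: φ(94) · μ(658/94) = 46 · -1 = -46
  d = 329: φ(329) · μ(658/329) = 276 · -1 = -276
  d = 658: φ(658) · μ(658/658) = 276 · 1 = 276
Summing: (φ * μ)(658) = -1 + 1 + 6 + -6 + 46 + -46 + -276 + 276 = 0.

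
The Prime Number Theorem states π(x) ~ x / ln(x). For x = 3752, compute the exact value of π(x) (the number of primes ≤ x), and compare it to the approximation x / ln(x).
π(3752) = 522;  x/ln(x) ≈ 455.89;  relative error ≈ 12.66%.

Directly count primes up to 3752: π(3752) = 522. The PNT approximation gives 3752/ln(3752) ≈ 3752/8.23004 ≈ 455.89. Relative error (π(x) − x/ln(x)) / π(x) ≈ 12.66%; the approximation is known to undercount slightly (Li(x) is a better estimate).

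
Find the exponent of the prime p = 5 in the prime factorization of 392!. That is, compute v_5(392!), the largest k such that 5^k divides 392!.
v_5(392!) = 96

Legendre's formula: v_p(n!) = Σ_{k ≥ 1} ⌊n / p^k⌋. For p = 5, n = 392, the terms are:
  ⌊392/5^1⌋ = ⌊392/5⌋ = 78
  ⌊392/5^2⌋ = ⌊392/25⌋ = 15
  ⌊392/5^3⌋ = ⌊392/125⌋ = 3
(the next term ⌊392/5^4⌋ = 0, terminating the sum). Summing: v_5(392!) = 78 + 15 + 3 = 96.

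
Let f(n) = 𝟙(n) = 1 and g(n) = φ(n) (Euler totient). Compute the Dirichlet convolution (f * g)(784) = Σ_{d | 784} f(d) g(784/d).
(𝟙 * φ)(784) = 784

Divisors of 784: [1, 2, 4, 7, 8, 14, 16, 28, 49, 56, 98, 112, 196, 392, 784]. For each d | 784:
  d = 1: 𝟙(1) · φ(784/1) = 1 · 336 = 336
  d = 2: 𝟙(2) · φ(784/2) = 1 · 168 = 168
  d = 4: 𝟙(4) · φ(784/4) = 1 · 84 = 84
  d = 7: 𝟙(7) · φ(784/7) = 1 · 48 = 48
  d = 8: 𝟙(8) · φ(784/8) = 1 · 42 = 42
  d = 14: 𝟙(14) · φ(784/14) = 1 · 24 = 24
  d = 16: 𝟙(16) · φ(784/16) = 1 · 42 = 42
  d = 28: 𝟙(28) · φ(784/28) = 1 · 12 = 12
  d = 49: 𝟙(49) · φ(784/49) = 1 · 8 = 8
  d = 56: 𝟙(56) · φ(784/56) = 1 · 6 = 6
  d = 98: 𝟙(98) · φ(784/98) = 1 · 4 = 4
  d = 112: 𝟙(112) · φ(784/112) = 1 · 6 = 6
  d = 196: 𝟙(196) · φ(784/196) = 1 · 2 = 2
  d = 392: 𝟙(392) · φ(784/392) = 1 · 1 = 1
  d = 784: 𝟙(784) · φ(784/784) = 1 · 1 = 1
Summing: (𝟙 * φ)(784) = 336 + 168 + 84 + 48 + 42 + 24 + 42 + 12 + 8 + 6 + 4 + 6 + 2 + 1 + 1 = 784.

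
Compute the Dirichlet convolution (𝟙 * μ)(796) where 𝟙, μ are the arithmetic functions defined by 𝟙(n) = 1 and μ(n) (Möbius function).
(𝟙 * μ)(796) = 0

Divisors of 796: [1, 2, 4, 199, 398, 796]. For each d | 796:
  d = 1: 𝟙(1) · μ(796/1) = 1 · 0 = 0
  d = 2: 𝟙(2) · μ(796/2) = 1 · 1 = 1
  d = 4: 𝟙(4) · μ(796/4) = 1 · -1 = -1
  d = 199: 𝟙(199) · μ(796/199) = 1 · 0 = 0
  d = 398: 𝟙(398) · μ(796/398) = 1 · -1 = -1
  d = 796: 𝟙(796) · μ(796/796) = 1 · 1 = 1
Summing: (𝟙 * μ)(796) = 0 + 1 + -1 + 0 + -1 + 1 = 0.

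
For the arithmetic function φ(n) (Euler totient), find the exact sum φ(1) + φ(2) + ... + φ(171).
Σ_{n ≤ 171} φ(n) = 8938

Compute φ(n) for each 1 ≤ n ≤ 171: φ(1) = 1, φ(2) = 1, φ(3) = 2, φ(4) = 2, φ(5) = 4, φ(6) = 2, φ(7) = 6, φ(8) = 4, φ(9) = 6, φ(10) = 4, φ(11) = 10, φ(12) = 4, φ(13) = 12, φ(14) = 6, φ(15) = 8, φ(16) = 8, φ(17) = 16, φ(18) = 6, φ(19) = 18, φ(20) = 8, φ(21) = 12, φ(22) = 10, φ(23) = 22, φ(24) = 8, φ(25) = 20, φ(26) = 12, φ(27) = 18, φ(28) = 12, φ(29) = 28, φ(30) = 8, φ(31) = 30, φ(32) = 16, φ(33) = 20, φ(34) = 16, φ(35) = 24, φ(36) = 12, φ(37) = 36, φ(38) = 18, φ(39) = 24, φ(40) = 16, φ(41) = 40, φ(42) = 12, φ(43) = 42, φ(44) = 20, φ(45) = 24, φ(46) = 22, φ(47) = 46, φ(48) = 16, φ(49) = 42, φ(50) = 20, φ(51) = 32, φ(52) = 24, φ(53) = 52, φ(54) = 18, φ(55) = 40, φ(56) = 24, φ(57) = 36, φ(58) = 28, φ(59) = 58, φ(60) = 16, φ(61) = 60, φ(62) = 30, φ(63) = 36, φ(64) = 32, φ(65) = 48, φ(66) = 20, φ(67) = 66, φ(68) = 32, φ(69) = 44, φ(70) = 24, φ(71) = 70, φ(72) = 24, φ(73) = 72, φ(74) = 36, φ(75) = 40, φ(76) = 36, φ(77) = 60, φ(78) = 24, φ(79) = 78, φ(80) = 32, φ(81) = 54, φ(82) = 40, φ(83) = 82, φ(84) = 24, φ(85) = 64, φ(86) = 42, φ(87) = 56, φ(88) = 40, φ(89) = 88, φ(90) = 24, φ(91) = 72, φ(92) = 44, φ(93) = 60, φ(94) = 46, φ(95) = 72, φ(96) = 32, φ(97) = 96, φ(98) = 42, φ(99) = 60, φ(100) = 40, φ(101) = 100, φ(102) = 32, φ(103) = 102, φ(104) = 48, φ(105) = 48, φ(106) = 52, φ(107) = 106, φ(108) = 36, φ(109) = 108, φ(110) = 40, φ(111) = 72, φ(112) = 48, φ(113) = 112, φ(114) = 36, φ(115) = 88, φ(116) = 56, φ(117) = 72, φ(118) = 58, φ(119) = 96, φ(120) = 32, φ(121) = 110, φ(122) = 60, φ(123) = 80, φ(124) = 60, φ(125) = 100, φ(126) = 36, φ(127) = 126, φ(128) = 64, φ(129) = 84, φ(130) = 48, φ(131) = 130, φ(132) = 40, φ(133) = 108, φ(134) = 66, φ(135) = 72, φ(136) = 64, φ(137) = 136, φ(138) = 44, φ(139) = 138, φ(140) = 48, φ(141) = 92, φ(142) = 70, φ(143) = 120, φ(144) = 48, φ(145) = 112, φ(146) = 72, φ(147) = 84, φ(148) = 72, φ(149) = 148, φ(150) = 40, φ(151) = 150, φ(152) = 72, φ(153) = 96, φ(154) = 60, φ(155) = 120, φ(156) = 48, φ(157) = 156, φ(158) = 78, φ(159) = 104, φ(160) = 64, φ(161) = 132, φ(162) = 54, φ(163) = 162, φ(164) = 80, φ(165) = 80, φ(166) = 82, φ(167) = 166, φ(168) = 48, φ(169) = 156, φ(170) = 64, φ(171) = 108. Summing all 171 values: 8938. (Average order: Σ_{n ≤ x} φ(n) ~ (3/π²) x². For x = 171, (3/π²)·171² ≈ 8888.20.)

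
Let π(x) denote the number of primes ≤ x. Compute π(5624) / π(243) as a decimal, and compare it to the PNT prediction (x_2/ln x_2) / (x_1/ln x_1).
π(5624)/π(243) = 739/53 ≈ 13.9434;  PNT prediction ≈ 14.7232.

π(243) = 53 and π(5624) = 739, so π(5624)/π(243) ≈ 13.9434. The PNT-predicted ratio is (5624/ln(5624)) / (243/ln(243)) ≈ 14.7232. The two agree to within a few percent, as expected.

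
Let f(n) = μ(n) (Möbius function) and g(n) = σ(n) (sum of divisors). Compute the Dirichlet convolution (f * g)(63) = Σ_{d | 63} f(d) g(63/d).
(μ * σ)(63) = 63

Divisors of 63: [1, 3, 7, 9, 21, 63]. For each d | 63:
  d = 1: μ(1) · σ(63/1) = 1 · 104 = 104
  d = 3: μ(3) · σ(63/3) = -1 · 32 = -32
  d = 7: μ(7) · σ(63/7) = -1 · 13 = -13
  d = 9: μ(9) · σ(63/9) = 0 · 8 = 0
  d = 21: μ(21) · σ(63/21) = 1 · 4 = 4
  d = 63: μ(63) · σ(63/63) = 0 · 1 = 0
Summing: (μ * σ)(63) = 104 + -32 + -13 + 0 + 4 + 0 = 63.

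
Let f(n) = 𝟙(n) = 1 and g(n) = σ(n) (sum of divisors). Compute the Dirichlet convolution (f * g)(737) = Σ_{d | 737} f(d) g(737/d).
(𝟙 * σ)(737) = 897

Divisors of 737: [1, 11, 67, 737]. For each d | 737:
  d = 1: 𝟙(1) · σ(737/1) = 1 · 816 = 816
  d = 11: 𝟙(11) · σ(737/11) = 1 · 68 = 68
  d = 67: 𝟙(67) · σ(737/67) = 1 · 12 = 12
  d = 737: 𝟙(737) · σ(737/737) = 1 · 1 = 1
Summing: (𝟙 * σ)(737) = 816 + 68 + 12 + 1 = 897.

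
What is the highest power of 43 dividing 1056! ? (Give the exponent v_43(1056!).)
v_43(1056!) = 24

Legendre's formula: v_p(n!) = Σ_{k ≥ 1} ⌊n / p^k⌋. For p = 43, n = 1056, the terms are:
  ⌊1056/43^1⌋ = ⌊1056/43⌋ = 24
(the next term ⌊1056/43^2⌋ = 0, terminating the sum). Summing: v_43(1056!) = 24 = 24.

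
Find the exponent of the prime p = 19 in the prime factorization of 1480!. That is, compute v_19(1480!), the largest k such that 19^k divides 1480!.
v_19(1480!) = 81

Legendre's formula: v_p(n!) = Σ_{k ≥ 1} ⌊n / p^k⌋. For p = 19, n = 1480, the terms are:
  ⌊1480/19^1⌋ = ⌊1480/19⌋ = 77
  ⌊1480/19^2⌋ = ⌊1480/361⌋ = 4
(the next term ⌊1480/19^3⌋ = 0, terminating the sum). Summing: v_19(1480!) = 77 + 4 = 81.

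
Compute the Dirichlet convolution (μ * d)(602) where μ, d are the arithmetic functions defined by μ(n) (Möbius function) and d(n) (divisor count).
(μ * d)(602) = 1

Divisors of 602: [1, 2, 7, 14, 43, 86, 301, 602]. For each d | 602:
  d = 1: μ(1) · d(602/1) = 1 · 8 = 8
  d = 2: μ(2) · d(602/2) = -1 · 4 = -4
  d = 7: μ(7) · d(602/7) = -1 · 4 = -4
  d = 14: μ(14) · d(602/14) = 1 · 2 = 2
  d = 43: μ(43) · d(602/43) = -1 · 4 = -4
  d = 86: μ(86) · d(602/86) = 1 · 2 = 2
  d = 301: μ(301) · d(602/301) = 1 · 2 = 2
  d = 602: μ(602) · d(602/602) = -1 · 1 = -1
Summing: (μ * d)(602) = 8 + -4 + -4 + 2 + -4 + 2 + 2 + -1 = 1.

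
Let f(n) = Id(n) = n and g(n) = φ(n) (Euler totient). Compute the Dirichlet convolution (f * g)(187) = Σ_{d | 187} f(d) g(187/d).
(Id * φ)(187) = 693

Divisors of 187: [1, 11, 17, 187]. For each d | 187:
  d = 1: Id(1) · φ(187/1) = 1 · 160 = 160
  d = 11: Id(11) · φ(187/11) = 11 · 16 = 176
  d = 17: Id(17) · φ(187/17) = 17 · 10 = 170
  d = 187: Id(187) · φ(187/187) = 187 · 1 = 187
Summing: (Id * φ)(187) = 160 + 176 + 170 + 187 = 693.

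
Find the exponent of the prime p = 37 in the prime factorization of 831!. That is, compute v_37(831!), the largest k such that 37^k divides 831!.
v_37(831!) = 22

Legendre's formula: v_p(n!) = Σ_{k ≥ 1} ⌊n / p^k⌋. For p = 37, n = 831, the terms are:
  ⌊831/37^1⌋ = ⌊831/37⌋ = 22
(the next term ⌊831/37^2⌋ = 0, terminating the sum). Summing: v_37(831!) = 22 = 22.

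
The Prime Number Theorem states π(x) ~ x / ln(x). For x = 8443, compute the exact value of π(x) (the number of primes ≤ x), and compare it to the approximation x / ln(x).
π(8443) = 1056;  x/ln(x) ≈ 933.85;  relative error ≈ 11.57%.

Directly count primes up to 8443: π(8443) = 1056. The PNT approximation gives 8443/ln(8443) ≈ 8443/9.04109 ≈ 933.85. Relative error (π(x) − x/ln(x)) / π(x) ≈ 11.57%; the approximation is known to undercount slightly (Li(x) is a better estimate).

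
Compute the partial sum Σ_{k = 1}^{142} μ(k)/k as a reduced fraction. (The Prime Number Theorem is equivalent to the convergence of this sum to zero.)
Σ μ(k)/k = -1280195109320241807184891051690223115540059217279828/1669107775099865011251538855274990009561055775533405515

Values of μ(k) for 1 ≤ k ≤ 142: μ(1) = 1, μ(2) = -1, μ(3) = -1, μ(5) = -1, μ(6) = 1, μ(7) = -1, μ(10) = 1, μ(11) = -1, μ(13) = -1, μ(14) = 1, μ(15) = 1, μ(17) = -1, μ(19) = -1, μ(21) = 1, μ(22) = 1, μ(23) = -1, μ(26) = 1, μ(29) = -1, μ(30) = -1, μ(31) = -1, μ(33) = 1, μ(34) = 1, μ(35) = 1, μ(37) = -1, μ(38) = 1, μ(39) = 1, μ(41) = -1, μ(42) = -1, μ(43) = -1, μ(46) = 1, μ(47) = -1, μ(51) = 1, μ(53) = -1, μ(55) = 1, μ(57) = 1, μ(58) = 1, μ(59) = -1, μ(61) = -1, μ(62) = 1, μ(65) = 1, μ(66) = -1, μ(67) = -1, μ(69) = 1, μ(70) = -1, μ(71) = -1, μ(73) = -1, μ(74) = 1, μ(77) = 1, μ(78) = -1, μ(79) = -1, μ(82) = 1, μ(83) = -1, μ(85) = 1, μ(86) = 1, μ(87) = 1, μ(89) = -1, μ(91) = 1, μ(93) = 1, μ(94) = 1, μ(95) = 1, μ(97) = -1, μ(101) = -1, μ(102) = -1, μ(103) = -1, μ(105) = -1, μ(106) = 1, μ(107) = -1, μ(109) = -1, μ(110) = -1, μ(111) = 1, μ(113) = -1, μ(114) = -1, μ(115) = 1, μ(118) = 1, μ(119) = 1, μ(122) = 1, μ(123) = 1, μ(127) = -1, μ(129) = 1, μ(130) = -1, μ(131) = -1, μ(133) = 1, μ(134) = 1, μ(137) = -1, μ(138) = -1, μ(139) = -1, μ(141) = 1, μ(142) = 1, with μ = 0 on non-squarefree integers. Summing μ(k)/k for k where μ(k) ≠ 0 gives -1280195109320241807184891051690223115540059217279828/1669107775099865011251538855274990009561055775533405515 ≈ -0.0008. (PNT ⟺ this sum → 0 as n → ∞.)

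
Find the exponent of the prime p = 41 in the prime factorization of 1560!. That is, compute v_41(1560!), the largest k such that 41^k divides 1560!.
v_41(1560!) = 38

Legendre's formula: v_p(n!) = Σ_{k ≥ 1} ⌊n / p^k⌋. For p = 41, n = 1560, the terms are:
  ⌊1560/41^1⌋ = ⌊1560/41⌋ = 38
(the next term ⌊1560/41^2⌋ = 0, terminating the sum). Summing: v_41(1560!) = 38 = 38.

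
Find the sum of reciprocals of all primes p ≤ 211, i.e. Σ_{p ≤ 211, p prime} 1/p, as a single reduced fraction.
Σ 1/p = 3215488142498485484492183158345029261034221047849345857469577412562094716564064084247/1645783550795210387735581011435590727981167322669649249414629852197255934130751870910

π(211) = 47, so the primes ≤ 211 are [2, 3, 5, 7, 11, 13, 17, 19, 23, 29, 31, 37, 41, 43, 47, 53, 59, 61, 67, 71, 73, 79, 83, 89, 97, 101, 103, 107, 109, 113, 127, 131, 137, 139, 149, 151, 157, 163, 167, 173, 179, 181, 191, 193, 197, 199, 211]. Summing 1/p over these primes: 3215488142498485484492183158345029261034221047849345857469577412562094716564064084247/1645783550795210387735581011435590727981167322669649249414629852197255934130751870910 ≈ 1.9538. Mertens estimate ln ln(211) + 0.2615 ≈ 1.9389.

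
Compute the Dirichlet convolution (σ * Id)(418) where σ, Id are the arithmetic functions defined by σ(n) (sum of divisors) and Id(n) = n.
(σ * Id)(418) = 4485

Divisors of 418: [1, 2, 11, 19, 22, 38, 209, 418]. For each d | 418:
  d = 1: σ(1) · Id(418/1) = 1 · 418 = 418
  d = 2: σ(2) · Id(418/2) = 3 · 209 = 627
  d = 11: σ(11) · Id(418/11) = 12 · 38 = 456
  d = 19: σ(19) · Id(418/19) = 20 · 22 = 440
  d = 22: σ(22) · Id(418/22) = 36 · 19 = 684
  d = 38: σ(38) · Id(418/38) = 60 · 11 = 660
  d = 209: σ(209) · Id(418/209) = 240 · 2 = 480
  d = 418: σ(418) · Id(418/418) = 720 · 1 = 720
Summing: (σ * Id)(418) = 418 + 627 + 456 + 440 + 684 + 660 + 480 + 720 = 4485.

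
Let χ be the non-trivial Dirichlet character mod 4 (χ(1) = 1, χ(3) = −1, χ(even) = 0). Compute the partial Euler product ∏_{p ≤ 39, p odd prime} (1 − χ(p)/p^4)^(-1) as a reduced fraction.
∏ = 36907491853859640421662745584761054387/37320078298954450639637508295357366272

The odd primes p ≤ 39 are [3, 5, 7, 11, 13, 17, 19, 23, 29, 31, 37]. For each, χ(p) = 1 if p ≡ 1 mod 4, χ(p) = −1 if p ≡ 3 mod 4. Taking (1 − χ(p)/p^4)^(-1) = p^4/(p^4 − χ(p)): (1 − (-1)/3^4)^(-1) · (1 − (1)/5^4)^(-1) · (1 − (-1)/7^4)^(-1) · (1 − (-1)/11^4)^(-1) · (1 − (1)/13^4)^(-1) · (1 − (1)/17^4)^(-1) · (1 − (-1)/19^4)^(-1) · (1 − (-1)/23^4)^(-1) · (1 − (1)/29^4)^(-1) · (1 − (-1)/31^4)^(-1) · (1 − (1)/37^4)^(-1) = 36907491853859640421662745584761054387/37320078298954450639637508295357366272.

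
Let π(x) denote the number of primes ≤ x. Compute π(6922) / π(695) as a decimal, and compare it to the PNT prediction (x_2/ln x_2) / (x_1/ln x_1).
π(6922)/π(695) = 890/125 ≈ 7.1200;  PNT prediction ≈ 7.3707.

π(695) = 125 and π(6922) = 890, so π(6922)/π(695) ≈ 7.1200. The PNT-predicted ratio is (6922/ln(6922)) / (695/ln(695)) ≈ 7.3707. The two agree to within a few percent, as expected.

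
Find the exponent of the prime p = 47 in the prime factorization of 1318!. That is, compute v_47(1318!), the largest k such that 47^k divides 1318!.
v_47(1318!) = 28

Legendre's formula: v_p(n!) = Σ_{k ≥ 1} ⌊n / p^k⌋. For p = 47, n = 1318, the terms are:
  ⌊1318/47^1⌋ = ⌊1318/47⌋ = 28
(the next term ⌊1318/47^2⌋ = 0, terminating the sum). Summing: v_47(1318!) = 28 = 28.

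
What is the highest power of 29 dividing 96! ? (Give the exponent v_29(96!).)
v_29(96!) = 3

Legendre's formula: v_p(n!) = Σ_{k ≥ 1} ⌊n / p^k⌋. For p = 29, n = 96, the terms are:
  ⌊96/29^1⌋ = ⌊96/29⌋ = 3
(the next term ⌊96/29^2⌋ = 0, terminating the sum). Summing: v_29(96!) = 3 = 3.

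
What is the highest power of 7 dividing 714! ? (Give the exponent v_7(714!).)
v_7(714!) = 118

Legendre's formula: v_p(n!) = Σ_{k ≥ 1} ⌊n / p^k⌋. For p = 7, n = 714, the terms are:
  ⌊714/7^1⌋ = ⌊714/7⌋ = 102
  ⌊714/7^2⌋ = ⌊714/49⌋ = 14
  ⌊714/7^3⌋ = ⌊714/343⌋ = 2
(the next term ⌊714/7^4⌋ = 0, terminating the sum). Summing: v_7(714!) = 102 + 14 + 2 = 118.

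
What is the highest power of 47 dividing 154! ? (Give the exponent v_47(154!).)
v_47(154!) = 3

Legendre's formula: v_p(n!) = Σ_{k ≥ 1} ⌊n / p^k⌋. For p = 47, n = 154, the terms are:
  ⌊154/47^1⌋ = ⌊154/47⌋ = 3
(the next term ⌊154/47^2⌋ = 0, terminating the sum). Summing: v_47(154!) = 3 = 3.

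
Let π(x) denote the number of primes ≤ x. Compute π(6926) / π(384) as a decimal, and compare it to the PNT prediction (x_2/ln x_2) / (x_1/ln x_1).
π(6926)/π(384) = 890/76 ≈ 11.7105;  PNT prediction ≈ 12.1371.

π(384) = 76 and π(6926) = 890, so π(6926)/π(384) ≈ 11.7105. The PNT-predicted ratio is (6926/ln(6926)) / (384/ln(384)) ≈ 12.1371. The two agree to within a few percent, as expected.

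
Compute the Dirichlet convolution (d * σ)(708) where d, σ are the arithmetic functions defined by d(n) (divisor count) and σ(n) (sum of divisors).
(d * σ)(708) = 5952

Divisors of 708: [1, 2, 3, 4, 6, 12, 59, 118, 177, 236, 354, 708]. For each d | 708:
  d = 1: d(1) · σ(708/1) = 1 · 1680 = 1680
  d = 2: d(2) · σ(708/2) = 2 · 720 = 1440
  d = 3: d(3) · σ(708/3) = 2 · 420 = 840
  d = 4: d(4) · σ(708/4) = 3 · 240 = 720
  d = 6: d(6) · σ(708/6) = 4 · 180 = 720
  d = 12: d(12) · σ(708/12) = 6 · 60 = 360
  d = 59: d(59) · σ(708/59) = 2 · 28 = 56
  d = 118: d(118) · σ(708/118) = 4 · 12 = 48
  d = 177: d(177) · σ(708/177) = 4 · 7 = 28
  d = 236: d(236) · σ(708/236) = 6 · 4 = 24
  d = 354: d(354) · σ(708/354) = 8 · 3 = 24
  d = 708: d(708) · σ(708/708) = 12 · 1 = 12
Summing: (d * σ)(708) = 1680 + 1440 + 840 + 720 + 720 + 360 + 56 + 48 + 28 + 24 + 24 + 12 = 5952.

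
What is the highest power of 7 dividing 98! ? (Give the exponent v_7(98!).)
v_7(98!) = 16

Legendre's formula: v_p(n!) = Σ_{k ≥ 1} ⌊n / p^k⌋. For p = 7, n = 98, the terms are:
  ⌊98/7^1⌋ = ⌊98/7⌋ = 14
  ⌊98/7^2⌋ = ⌊98/49⌋ = 2
(the next term ⌊98/7^3⌋ = 0, terminating the sum). Summing: v_7(98!) = 14 + 2 = 16.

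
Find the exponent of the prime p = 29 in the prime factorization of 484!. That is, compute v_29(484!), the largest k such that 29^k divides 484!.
v_29(484!) = 16

Legendre's formula: v_p(n!) = Σ_{k ≥ 1} ⌊n / p^k⌋. For p = 29, n = 484, the terms are:
  ⌊484/29^1⌋ = ⌊484/29⌋ = 16
(the next term ⌊484/29^2⌋ = 0, terminating the sum). Summing: v_29(484!) = 16 = 16.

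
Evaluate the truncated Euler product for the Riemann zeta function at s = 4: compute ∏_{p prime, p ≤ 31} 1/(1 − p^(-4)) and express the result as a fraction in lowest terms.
∏ = 44480956869217573792253389310087/41097743855049154662236160000000

The primes p ≤ 31 are [2, 3, 5, 7, 11, 13, 17, 19, 23, 29, 31]. For each prime, (1 − 1/p^4)^(-1) = p^4 / (p^4 − 1). The product is (1 − 1/2^4)^(-1), (1 − 1/3^4)^(-1), (1 − 1/5^4)^(-1), (1 − 1/7^4)^(-1), (1 − 1/11^4)^(-1), (1 − 1/13^4)^(-1), (1 − 1/17^4)^(-1), (1 − 1/19^4)^(-1), (1 − 1/23^4)^(-1), (1 − 1/29^4)^(-1), (1 − 1/31^4)^(-1) = ∏ p^4 / (p^4 − 1) = 44480956869217573792253389310087/41097743855049154662236160000000.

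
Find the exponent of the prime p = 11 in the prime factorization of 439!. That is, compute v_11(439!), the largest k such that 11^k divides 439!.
v_11(439!) = 42

Legendre's formula: v_p(n!) = Σ_{k ≥ 1} ⌊n / p^k⌋. For p = 11, n = 439, the terms are:
  ⌊439/11^1⌋ = ⌊439/11⌋ = 39
  ⌊439/11^2⌋ = ⌊439/121⌋ = 3
(the next term ⌊439/11^3⌋ = 0, terminating the sum). Summing: v_11(439!) = 39 + 3 = 42.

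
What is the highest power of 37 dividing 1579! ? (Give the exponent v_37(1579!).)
v_37(1579!) = 43

Legendre's formula: v_p(n!) = Σ_{k ≥ 1} ⌊n / p^k⌋. For p = 37, n = 1579, the terms are:
  ⌊1579/37^1⌋ = ⌊1579/37⌋ = 42
  ⌊1579/37^2⌋ = ⌊1579/1369⌋ = 1
(the next term ⌊1579/37^3⌋ = 0, terminating the sum). Summing: v_37(1579!) = 42 + 1 = 43.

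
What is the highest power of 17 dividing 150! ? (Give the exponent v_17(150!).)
v_17(150!) = 8

Legendre's formula: v_p(n!) = Σ_{k ≥ 1} ⌊n / p^k⌋. For p = 17, n = 150, the terms are:
  ⌊150/17^1⌋ = ⌊150/17⌋ = 8
(the next term ⌊150/17^2⌋ = 0, terminating the sum). Summing: v_17(150!) = 8 = 8.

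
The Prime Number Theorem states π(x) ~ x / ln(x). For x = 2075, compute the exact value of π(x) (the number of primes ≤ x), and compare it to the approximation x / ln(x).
π(2075) = 312;  x/ln(x) ≈ 271.68;  relative error ≈ 12.92%.

Directly count primes up to 2075: π(2075) = 312. The PNT approximation gives 2075/ln(2075) ≈ 2075/7.63772 ≈ 271.68. Relative error (π(x) − x/ln(x)) / π(x) ≈ 12.92%; the approximation is known to undercount slightly (Li(x) is a better estimate).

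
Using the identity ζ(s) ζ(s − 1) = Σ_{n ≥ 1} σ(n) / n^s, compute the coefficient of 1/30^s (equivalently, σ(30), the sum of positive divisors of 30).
σ(30) = 72

In the product (Σ m^0/m^s)(Σ k / k^s) = Σ (Σ_{d | n} d) / n^s, the coefficient of 1/n^s is σ(n) = Σ_{d | n} d. For n = 30, divisors are [1, 2, 3, 5, 6, 10, 15, 30]; summing: σ(30) = 72.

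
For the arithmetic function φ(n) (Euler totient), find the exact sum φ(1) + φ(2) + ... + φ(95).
Σ_{n ≤ 95} φ(n) = 2774

Compute φ(n) for each 1 ≤ n ≤ 95: φ(1) = 1, φ(2) = 1, φ(3) = 2, φ(4) = 2, φ(5) = 4, φ(6) = 2, φ(7) = 6, φ(8) = 4, φ(9) = 6, φ(10) = 4, φ(11) = 10, φ(12) = 4, φ(13) = 12, φ(14) = 6, φ(15) = 8, φ(16) = 8, φ(17) = 16, φ(18) = 6, φ(19) = 18, φ(20) = 8, φ(21) = 12, φ(22) = 10, φ(23) = 22, φ(24) = 8, φ(25) = 20, φ(26) = 12, φ(27) = 18, φ(28) = 12, φ(29) = 28, φ(30) = 8, φ(31) = 30, φ(32) = 16, φ(33) = 20, φ(34) = 16, φ(35) = 24, φ(36) = 12, φ(37) = 36, φ(38) = 18, φ(39) = 24, φ(40) = 16, φ(41) = 40, φ(42) = 12, φ(43) = 42, φ(44) = 20, φ(45) = 24, φ(46) = 22, φ(47) = 46, φ(48) = 16, φ(49) = 42, φ(50) = 20, φ(51) = 32, φ(52) = 24, φ(53) = 52, φ(54) = 18, φ(55) = 40, φ(56) = 24, φ(57) = 36, φ(58) = 28, φ(59) = 58, φ(60) = 16, φ(61) = 60, φ(62) = 30, φ(63) = 36, φ(64) = 32, φ(65) = 48, φ(66) = 20, φ(67) = 66, φ(68) = 32, φ(69) = 44, φ(70) = 24, φ(71) = 70, φ(72) = 24, φ(73) = 72, φ(74) = 36, φ(75) = 40, φ(76) = 36, φ(77) = 60, φ(78) = 24, φ(79) = 78, φ(80) = 32, φ(81) = 54, φ(82) = 40, φ(83) = 82, φ(84) = 24, φ(85) = 64, φ(86) = 42, φ(87) = 56, φ(88) = 40, φ(89) = 88, φ(90) = 24, φ(91) = 72, φ(92) = 44, φ(93) = 60, φ(94) = 46, φ(95) = 72. Summing all 95 values: 2774. (Average order: Σ_{n ≤ x} φ(n) ~ (3/π²) x². For x = 95, (3/π²)·95² ≈ 2743.27.)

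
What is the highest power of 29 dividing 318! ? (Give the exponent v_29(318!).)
v_29(318!) = 10

Legendre's formula: v_p(n!) = Σ_{k ≥ 1} ⌊n / p^k⌋. For p = 29, n = 318, the terms are:
  ⌊318/29^1⌋ = ⌊318/29⌋ = 10
(the next term ⌊318/29^2⌋ = 0, terminating the sum). Summing: v_29(318!) = 10 = 10.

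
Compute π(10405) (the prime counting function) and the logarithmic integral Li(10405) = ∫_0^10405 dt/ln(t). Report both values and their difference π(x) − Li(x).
π(10405) = 1274;  Li(10405) ≈ 1290.01;  π(x) − Li(x) ≈ -16.01.

Direct count of primes ≤ 10405 gives π(10405) = 1274. Numerical evaluation of the logarithmic integral gives Li(10405) ≈ 1290.01. The difference π(x) − Li(x) ≈ -16.01 is typically negative for small/moderate x (Li(x) overestimates), though Littlewood's theorem shows this sign changes infinitely often.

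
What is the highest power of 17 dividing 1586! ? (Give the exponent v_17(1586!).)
v_17(1586!) = 98

Legendre's formula: v_p(n!) = Σ_{k ≥ 1} ⌊n / p^k⌋. For p = 17, n = 1586, the terms are:
  ⌊1586/17^1⌋ = ⌊1586/17⌋ = 93
  ⌊1586/17^2⌋ = ⌊1586/289⌋ = 5
(the next term ⌊1586/17^3⌋ = 0, terminating the sum). Summing: v_17(1586!) = 93 + 5 = 98.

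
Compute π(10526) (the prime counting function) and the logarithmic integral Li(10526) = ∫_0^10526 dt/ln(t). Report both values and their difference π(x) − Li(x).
π(10526) = 1286;  Li(10526) ≈ 1303.09;  π(x) − Li(x) ≈ -17.09.

Direct count of primes ≤ 10526 gives π(10526) = 1286. Numerical evaluation of the logarithmic integral gives Li(10526) ≈ 1303.09. The difference π(x) − Li(x) ≈ -17.09 is typically negative for small/moderate x (Li(x) overestimates), though Littlewood's theorem shows this sign changes infinitely often.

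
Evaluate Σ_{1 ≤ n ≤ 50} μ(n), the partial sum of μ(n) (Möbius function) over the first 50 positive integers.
Σ_{n ≤ 50} μ(n) = -3

Compute μ(n) for each 1 ≤ n ≤ 50: μ(1) = 1, μ(2) = -1, μ(3) = -1, μ(4) = 0, μ(5) = -1, μ(6) = 1, μ(7) = -1, μ(8) = 0, μ(9) = 0, μ(10) = 1, μ(11) = -1, μ(12) = 0, μ(13) = -1, μ(14) = 1, μ(15) = 1, μ(16) = 0, μ(17) = -1, μ(18) = 0, μ(19) = -1, μ(20) = 0, μ(21) = 1, μ(22) = 1, μ(23) = -1, μ(24) = 0, μ(25) = 0, μ(26) = 1, μ(27) = 0, μ(28) = 0, μ(29) = -1, μ(30) = -1, μ(31) = -1, μ(32) = 0, μ(33) = 1, μ(34) = 1, μ(35) = 1, μ(36) = 0, μ(37) = -1, μ(38) = 1, μ(39) = 1, μ(40) = 0, μ(41) = -1, μ(42) = -1, μ(43) = -1, μ(44) = 0, μ(45) = 0, μ(46) = 1, μ(47) = -1, μ(48) = 0, μ(49) = 0, μ(50) = 0. Summing all 50 values: -3. (Mertens function M(x) = Σ_{n ≤ x} μ(n); on average M(x) should be small (PNT ⟺ M(x) = o(x)).)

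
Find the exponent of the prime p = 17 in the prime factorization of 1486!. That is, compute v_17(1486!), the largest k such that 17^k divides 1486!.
v_17(1486!) = 92

Legendre's formula: v_p(n!) = Σ_{k ≥ 1} ⌊n / p^k⌋. For p = 17, n = 1486, the terms are:
  ⌊1486/17^1⌋ = ⌊1486/17⌋ = 87
  ⌊1486/17^2⌋ = ⌊1486/289⌋ = 5
(the next term ⌊1486/17^3⌋ = 0, terminating the sum). Summing: v_17(1486!) = 87 + 5 = 92.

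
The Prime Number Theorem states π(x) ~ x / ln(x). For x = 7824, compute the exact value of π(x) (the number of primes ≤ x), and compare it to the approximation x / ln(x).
π(7824) = 989;  x/ln(x) ≈ 872.73;  relative error ≈ 11.76%.

Directly count primes up to 7824: π(7824) = 989. The PNT approximation gives 7824/ln(7824) ≈ 7824/8.96495 ≈ 872.73. Relative error (π(x) − x/ln(x)) / π(x) ≈ 11.76%; the approximation is known to undercount slightly (Li(x) is a better estimate).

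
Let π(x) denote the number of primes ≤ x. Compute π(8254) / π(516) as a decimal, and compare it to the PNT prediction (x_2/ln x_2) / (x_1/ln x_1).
π(8254)/π(516) = 1035/97 ≈ 10.6701;  PNT prediction ≈ 11.0788.

π(516) = 97 and π(8254) = 1035, so π(8254)/π(516) ≈ 10.6701. The PNT-predicted ratio is (8254/ln(8254)) / (516/ln(516)) ≈ 11.0788. The two agree to within a few percent, as expected.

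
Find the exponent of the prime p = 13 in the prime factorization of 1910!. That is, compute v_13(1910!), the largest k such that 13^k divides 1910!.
v_13(1910!) = 157

Legendre's formula: v_p(n!) = Σ_{k ≥ 1} ⌊n / p^k⌋. For p = 13, n = 1910, the terms are:
  ⌊1910/13^1⌋ = ⌊1910/13⌋ = 146
  ⌊1910/13^2⌋ = ⌊1910/169⌋ = 11
(the next term ⌊1910/13^3⌋ = 0, terminating the sum). Summing: v_13(1910!) = 146 + 11 = 157.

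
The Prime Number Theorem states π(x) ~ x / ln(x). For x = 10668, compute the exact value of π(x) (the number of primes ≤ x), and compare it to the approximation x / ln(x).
π(10668) = 1302;  x/ln(x) ≈ 1150.19;  relative error ≈ 11.66%.

Directly count primes up to 10668: π(10668) = 1302. The PNT approximation gives 10668/ln(10668) ≈ 10668/9.27500 ≈ 1150.19. Relative error (π(x) − x/ln(x)) / π(x) ≈ 11.66%; the approximation is known to undercount slightly (Li(x) is a better estimate).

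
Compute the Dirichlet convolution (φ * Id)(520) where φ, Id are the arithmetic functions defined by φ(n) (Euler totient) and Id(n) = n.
(φ * Id)(520) = 4500

Divisors of 520: [1, 2, 4, 5, 8, 10, 13, 20, 26, 40, 52, 65, 104, 130, 260, 520]. For each d | 520:
  d = 1: φ(1) · Id(520/1) = 1 · 520 = 520
  d = 2: φ(2) · Id(520/2) = 1 · 260 = 260
  d = 4: φ(4) · Id(520/4) = 2 · 130 = 260
  d = 5: φ(5) · Id(520/5) = 4 · 104 = 416
  d = 8: φ(8) · Id(520/8) = 4 · 65 = 260
  d = 10: φ(10) · Id(520/10) = 4 · 52 = 208
  d = 13: φ(13) · Id(520/13) = 12 · 40 = 480
  d = 20: φ(20) · Id(520/20) = 8 · 26 = 208
  d = 26: φ(26) · Id(520/26) = 12 · 20 = 240
  d = 40: φ(40) · Id(520/40) = 16 · 13 = 208
  d = 52: φ(52) · Id(520/52) = 24 · 10 = 240
  d = 65: φ(65) · Id(520/65) = 48 · 8 = 384
  d = 104: φ(104) · Id(520/104) = 48 · 5 = 240
  d = 130: φ(130) · Id(520/130) = 48 · 4 = 192
  d = 260: φ(260) · Id(520/260) = 96 · 2 = 192
  d = 520: φ(520) · Id(520/520) = 192 · 1 = 192
Summing: (φ * Id)(520) = 520 + 260 + 260 + 416 + 260 + 208 + 480 + 208 + 240 + 208 + 240 + 384 + 240 + 192 + 192 + 192 = 4500.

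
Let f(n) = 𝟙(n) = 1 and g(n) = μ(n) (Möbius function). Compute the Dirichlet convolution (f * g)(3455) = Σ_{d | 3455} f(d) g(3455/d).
(𝟙 * μ)(3455) = 0

Divisors of 3455: [1, 5, 691, 3455]. For each d | 3455:
  d = 1: 𝟙(1) · μ(3455/1) = 1 · 1 = 1
  d = 5: 𝟙(5) · μ(3455/5) = 1 · -1 = -1
  d = 691: 𝟙(691) · μ(3455/691) = 1 · -1 = -1
  d = 3455: 𝟙(3455) · μ(3455/3455) = 1 · 1 = 1
Summing: (𝟙 * μ)(3455) = 1 + -1 + -1 + 1 = 0.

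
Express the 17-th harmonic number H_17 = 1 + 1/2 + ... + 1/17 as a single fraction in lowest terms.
H_17 = 42142223/12252240

Direct summation: H_17 = 1 + 1/2 + ... + 1/17. The least common denominator is lcm(1, ..., 17) = 12252240; over this denominator the numerator is 12252240 + 6126120 + 4084080 + 3063060 + 2450448 + 2042040 + 1750320 + 1531530 + 1361360 + 1225224 + 1113840 + 1021020 + 942480 + 875160 + 816816 + 765765 + 720720 = 42142223, so H_17 = 42142223/12252240 (already in lowest terms) ≈ 3.43955. (The PNT-adjacent estimate ln(17) + γ ≈ 3.41043 matches within O(1/n).)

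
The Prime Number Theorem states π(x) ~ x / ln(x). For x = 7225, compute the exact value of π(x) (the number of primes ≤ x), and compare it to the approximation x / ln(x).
π(7225) = 923;  x/ln(x) ≈ 813.14;  relative error ≈ 11.90%.

Directly count primes up to 7225: π(7225) = 923. The PNT approximation gives 7225/ln(7225) ≈ 7225/8.88530 ≈ 813.14. Relative error (π(x) − x/ln(x)) / π(x) ≈ 11.90%; the approximation is known to undercount slightly (Li(x) is a better estimate).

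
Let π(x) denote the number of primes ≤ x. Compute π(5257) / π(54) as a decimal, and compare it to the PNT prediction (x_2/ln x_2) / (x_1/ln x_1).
π(5257)/π(54) = 697/16 ≈ 43.5625;  PNT prediction ≈ 45.3275.

π(54) = 16 and π(5257) = 697, so π(5257)/π(54) ≈ 43.5625. The PNT-predicted ratio is (5257/ln(5257)) / (54/ln(54)) ≈ 45.3275. The two agree to within a few percent, as expected.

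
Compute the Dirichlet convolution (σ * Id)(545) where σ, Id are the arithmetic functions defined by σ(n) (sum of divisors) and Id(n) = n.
(σ * Id)(545) = 2409

Divisors of 545: [1, 5, 109, 545]. For each d | 545:
  d = 1: σ(1) · Id(545/1) = 1 · 545 = 545
  d = 5: σ(5) · Id(545/5) = 6 · 109 = 654
  d = 109: σ(109) · Id(545/109) = 110 · 5 = 550
  d = 545: σ(545) · Id(545/545) = 660 · 1 = 660
Summing: (σ * Id)(545) = 545 + 654 + 550 + 660 = 2409.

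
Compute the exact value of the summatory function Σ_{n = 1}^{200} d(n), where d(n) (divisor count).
Σ_{n ≤ 200} d(n) = 1098

Compute d(n) for each 1 ≤ n ≤ 200: d(1) = 1, d(2) = 2, d(3) = 2, d(4) = 3, d(5) = 2, d(6) = 4, d(7) = 2, d(8) = 4, d(9) = 3, d(10) = 4, d(11) = 2, d(12) = 6, d(13) = 2, d(14) = 4, d(15) = 4, d(16) = 5, d(17) = 2, d(18) = 6, d(19) = 2, d(20) = 6, d(21) = 4, d(22) = 4, d(23) = 2, d(24) = 8, d(25) = 3, d(26) = 4, d(27) = 4, d(28) = 6, d(29) = 2, d(30) = 8, d(31) = 2, d(32) = 6, d(33) = 4, d(34) = 4, d(35) = 4, d(36) = 9, d(37) = 2, d(38) = 4, d(39) = 4, d(40) = 8, d(41) = 2, d(42) = 8, d(43) = 2, d(44) = 6, d(45) = 6, d(46) = 4, d(47) = 2, d(48) = 10, d(49) = 3, d(50) = 6, d(51) = 4, d(52) = 6, d(53) = 2, d(54) = 8, d(55) = 4, d(56) = 8, d(57) = 4, d(58) = 4, d(59) = 2, d(60) = 12, d(61) = 2, d(62) = 4, d(63) = 6, d(64) = 7, d(65) = 4, d(66) = 8, d(67) = 2, d(68) = 6, d(69) = 4, d(70) = 8, d(71) = 2, d(72) = 12, d(73) = 2, d(74) = 4, d(75) = 6, d(76) = 6, d(77) = 4, d(78) = 8, d(79) = 2, d(80) = 10, d(81) = 5, d(82) = 4, d(83) = 2, d(84) = 12, d(85) = 4, d(86) = 4, d(87) = 4, d(88) = 8, d(89) = 2, d(90) = 12, d(91) = 4, d(92) = 6, d(93) = 4, d(94) = 4, d(95) = 4, d(96) = 12, d(97) = 2, d(98) = 6, d(99) = 6, d(100) = 9, d(101) = 2, d(102) = 8, d(103) = 2, d(104) = 8, d(105) = 8, d(106) = 4, d(107) = 2, d(108) = 12, d(109) = 2, d(110) = 8, d(111) = 4, d(112) = 10, d(113) = 2, d(114) = 8, d(115) = 4, d(116) = 6, d(117) = 6, d(118) = 4, d(119) = 4, d(120) = 16, d(121) = 3, d(122) = 4, d(123) = 4, d(124) = 6, d(125) = 4, d(126) = 12, d(127) = 2, d(128) = 8, d(129) = 4, d(130) = 8, d(131) = 2, d(132) = 12, d(133) = 4, d(134) = 4, d(135) = 8, d(136) = 8, d(137) = 2, d(138) = 8, d(139) = 2, d(140) = 12, d(141) = 4, d(142) = 4, d(143) = 4, d(144) = 15, d(145) = 4, d(146) = 4, d(147) = 6, d(148) = 6, d(149) = 2, d(150) = 12, d(151) = 2, d(152) = 8, d(153) = 6, d(154) = 8, d(155) = 4, d(156) = 12, d(157) = 2, d(158) = 4, d(159) = 4, d(160) = 12, d(161) = 4, d(162) = 10, d(163) = 2, d(164) = 6, d(165) = 8, d(166) = 4, d(167) = 2, d(168) = 16, d(169) = 3, d(170) = 8, d(171) = 6, d(172) = 6, d(173) = 2, d(174) = 8, d(175) = 6, d(176) = 10, d(177) = 4, d(178) = 4, d(179) = 2, d(180) = 18, d(181) = 2, d(182) = 8, d(183) = 4, d(184) = 8, d(185) = 4, d(186) = 8, d(187) = 4, d(188) = 6, d(189) = 8, d(190) = 8, d(191) = 2, d(192) = 14, d(193) = 2, d(194) = 4, d(195) = 8, d(196) = 9, d(197) = 2, d(198) = 12, d(199) = 2, d(200) = 12. Summing all 200 values: 1098. (Dirichlet's divisor formula: Σ_{n ≤ x} d(n) = x ln(x) + (2γ − 1) x + O(√x). For x = 200, the asymptotic estimate is ≈ 1090.55.)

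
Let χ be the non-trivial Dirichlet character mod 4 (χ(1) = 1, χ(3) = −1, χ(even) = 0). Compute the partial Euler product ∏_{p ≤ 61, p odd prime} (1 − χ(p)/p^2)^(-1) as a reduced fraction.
∏ = 41649646786025278187758845901/45453901250007819878400000000

The odd primes p ≤ 61 are [3, 5, 7, 11, 13, 17, 19, 23, 29, 31, 37, 41, 43, 47, 53, 59, 61]. For each, χ(p) = 1 if p ≡ 1 mod 4, χ(p) = −1 if p ≡ 3 mod 4. Taking (1 − χ(p)/p^2)^(-1) = p^2/(p^2 − χ(p)): (1 − (-1)/3^2)^(-1) · (1 − (1)/5^2)^(-1) · (1 − (-1)/7^2)^(-1) · (1 − (-1)/11^2)^(-1) · (1 − (1)/13^2)^(-1) · (1 − (1)/17^2)^(-1) · (1 − (-1)/19^2)^(-1) · (1 − (-1)/23^2)^(-1) · (1 − (1)/29^2)^(-1) · (1 − (-1)/31^2)^(-1) · (1 − (1)/37^2)^(-1) · (1 − (1)/41^2)^(-1) · (1 − (-1)/43^2)^(-1) · (1 − (-1)/47^2)^(-1) · (1 − (1)/53^2)^(-1) · (1 − (-1)/59^2)^(-1) · (1 − (1)/61^2)^(-1) = 41649646786025278187758845901/45453901250007819878400000000.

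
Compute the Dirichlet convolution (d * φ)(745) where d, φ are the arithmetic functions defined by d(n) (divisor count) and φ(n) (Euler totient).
(d * φ)(745) = 900

Divisors of 745: [1, 5, 149, 745]. For each d | 745:
  d = 1: d(1) · φ(745/1) = 1 · 592 = 592
  d = 5: d(5) · φ(745/5) = 2 · 148 = 296
  d = 149: d(149) · φ(745/149) = 2 · 4 = 8
  d = 745: d(745) · φ(745/745) = 4 · 1 = 4
Summing: (d * φ)(745) = 592 + 296 + 8 + 4 = 900.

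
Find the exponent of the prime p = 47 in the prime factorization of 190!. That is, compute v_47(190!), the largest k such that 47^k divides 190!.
v_47(190!) = 4

Legendre's formula: v_p(n!) = Σ_{k ≥ 1} ⌊n / p^k⌋. For p = 47, n = 190, the terms are:
  ⌊190/47^1⌋ = ⌊190/47⌋ = 4
(the next term ⌊190/47^2⌋ = 0, terminating the sum). Summing: v_47(190!) = 4 = 4.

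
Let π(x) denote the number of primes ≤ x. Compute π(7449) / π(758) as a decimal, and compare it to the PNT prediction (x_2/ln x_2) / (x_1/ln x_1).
π(7449)/π(758) = 942/134 ≈ 7.0299;  PNT prediction ≈ 7.3084.

π(758) = 134 and π(7449) = 942, so π(7449)/π(758) ≈ 7.0299. The PNT-predicted ratio is (7449/ln(7449)) / (758/ln(758)) ≈ 7.3084. The two agree to within a few percent, as expected.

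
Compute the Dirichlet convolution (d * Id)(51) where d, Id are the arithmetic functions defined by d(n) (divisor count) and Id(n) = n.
(d * Id)(51) = 95

Divisors of 51: [1, 3, 17, 51]. For each d | 51:
  d = 1: d(1) · Id(51/1) = 1 · 51 = 51
  d = 3: d(3) · Id(51/3) = 2 · 17 = 34
  d = 17: d(17) · Id(51/17) = 2 · 3 = 6
  d = 51: d(51) · Id(51/51) = 4 · 1 = 4
Summing: (d * Id)(51) = 51 + 34 + 6 + 4 = 95.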